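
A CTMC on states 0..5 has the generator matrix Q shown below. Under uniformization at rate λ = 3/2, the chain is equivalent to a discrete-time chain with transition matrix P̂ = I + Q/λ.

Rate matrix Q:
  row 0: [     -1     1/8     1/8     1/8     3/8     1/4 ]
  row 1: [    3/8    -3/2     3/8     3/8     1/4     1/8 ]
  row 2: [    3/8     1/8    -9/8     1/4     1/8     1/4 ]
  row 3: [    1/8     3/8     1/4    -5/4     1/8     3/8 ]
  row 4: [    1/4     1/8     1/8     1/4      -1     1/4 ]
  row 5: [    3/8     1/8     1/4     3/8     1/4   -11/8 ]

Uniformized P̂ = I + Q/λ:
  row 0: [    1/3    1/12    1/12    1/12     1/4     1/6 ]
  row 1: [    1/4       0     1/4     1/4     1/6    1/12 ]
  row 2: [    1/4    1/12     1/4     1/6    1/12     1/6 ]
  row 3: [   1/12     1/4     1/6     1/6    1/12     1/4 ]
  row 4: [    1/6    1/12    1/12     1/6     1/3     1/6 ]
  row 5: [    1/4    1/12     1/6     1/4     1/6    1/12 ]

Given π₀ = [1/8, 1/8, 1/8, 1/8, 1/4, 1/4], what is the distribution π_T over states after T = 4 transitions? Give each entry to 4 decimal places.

π = [0.2244, 0.1032, 0.1535, 0.1697, 0.1899, 0.1592]

t=0: π = [0.1250, 0.1250, 0.1250, 0.1250, 0.2500, 0.2500]
t=1: π = [0.2188, 0.0938, 0.1563, 0.1875, 0.1979, 0.1458]
t=2: π = [0.2205, 0.1068, 0.1528, 0.1684, 0.1892, 0.1623]
t=3: π = [0.2245, 0.1025, 0.1542, 0.1707, 0.1898, 0.1583]
t=4: π = [0.2244, 0.1032, 0.1535, 0.1697, 0.1899, 0.1592]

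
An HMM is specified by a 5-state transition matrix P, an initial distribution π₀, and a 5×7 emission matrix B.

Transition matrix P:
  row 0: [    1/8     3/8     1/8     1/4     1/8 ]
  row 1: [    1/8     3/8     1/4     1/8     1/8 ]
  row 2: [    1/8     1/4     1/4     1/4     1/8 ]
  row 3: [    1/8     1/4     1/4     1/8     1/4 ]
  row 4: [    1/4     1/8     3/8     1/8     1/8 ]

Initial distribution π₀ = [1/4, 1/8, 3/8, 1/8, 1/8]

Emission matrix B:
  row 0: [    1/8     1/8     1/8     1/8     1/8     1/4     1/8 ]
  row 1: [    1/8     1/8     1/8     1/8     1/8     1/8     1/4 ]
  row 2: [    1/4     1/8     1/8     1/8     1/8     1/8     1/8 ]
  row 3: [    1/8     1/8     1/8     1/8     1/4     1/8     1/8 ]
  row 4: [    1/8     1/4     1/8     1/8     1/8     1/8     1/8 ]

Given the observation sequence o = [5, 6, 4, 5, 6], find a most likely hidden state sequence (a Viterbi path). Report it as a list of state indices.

t=0: δ = [6.250e-02, 1.562e-02, 4.688e-02, 1.562e-02, 1.562e-02]  (obs o_0=5)
t=1: δ = [9.766e-04, 5.859e-03, 1.465e-03, 1.953e-03, 9.766e-04]  ψ = [0, 0, 2, 0, 0]  (obs o_1=6)
t=2: δ = [9.155e-05, 2.747e-04, 1.831e-04, 1.831e-04, 9.155e-05]  ψ = [1, 1, 1, 1, 1]  (obs o_2=4)
t=3: δ = [8.583e-06, 1.287e-05, 8.583e-06, 5.722e-06, 5.722e-06]  ψ = [1, 1, 1, 2, 3]  (obs o_3=5)
t=4: δ = [2.012e-07, 1.207e-06, 4.023e-07, 2.682e-07, 2.012e-07]  ψ = [1, 1, 1, 0, 1]  (obs o_4=6)
backtrack: best end state = 1; path = [0, 1, 1, 1, 1]

path = [0, 1, 1, 1, 1]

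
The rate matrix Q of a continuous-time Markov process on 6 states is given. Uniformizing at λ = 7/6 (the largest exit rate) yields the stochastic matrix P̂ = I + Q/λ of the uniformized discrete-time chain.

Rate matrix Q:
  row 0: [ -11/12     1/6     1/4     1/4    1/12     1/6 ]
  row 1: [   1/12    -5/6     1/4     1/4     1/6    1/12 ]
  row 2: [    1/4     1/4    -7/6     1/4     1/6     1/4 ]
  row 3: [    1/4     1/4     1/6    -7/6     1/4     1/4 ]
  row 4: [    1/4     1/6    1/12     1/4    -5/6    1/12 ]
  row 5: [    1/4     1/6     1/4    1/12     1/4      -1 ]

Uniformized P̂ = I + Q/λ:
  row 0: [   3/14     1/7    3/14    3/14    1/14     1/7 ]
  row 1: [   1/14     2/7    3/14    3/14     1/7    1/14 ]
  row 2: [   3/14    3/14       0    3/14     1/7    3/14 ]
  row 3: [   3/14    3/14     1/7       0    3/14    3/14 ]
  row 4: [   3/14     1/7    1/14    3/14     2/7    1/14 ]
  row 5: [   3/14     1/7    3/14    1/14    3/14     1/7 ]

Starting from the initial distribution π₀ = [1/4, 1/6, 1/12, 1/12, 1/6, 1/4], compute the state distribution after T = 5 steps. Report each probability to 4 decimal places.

t=0: π = [0.2500, 0.1667, 0.0833, 0.0833, 0.1667, 0.2500]
t=1: π = [0.1905, 0.1786, 0.1667, 0.1607, 0.1726, 0.1310]
t=2: π = [0.1888, 0.1918, 0.1424, 0.1611, 0.1747, 0.1412]
t=3: π = [0.1869, 0.1919, 0.1473, 0.1596, 0.1759, 0.1384]
t=4: π = [0.1869, 0.1922, 0.1462, 0.1603, 0.1759, 0.1385]
t=5: π = [0.1868, 0.1922, 0.1464, 0.1601, 0.1760, 0.1385]

π = [0.1868, 0.1922, 0.1464, 0.1601, 0.1760, 0.1385]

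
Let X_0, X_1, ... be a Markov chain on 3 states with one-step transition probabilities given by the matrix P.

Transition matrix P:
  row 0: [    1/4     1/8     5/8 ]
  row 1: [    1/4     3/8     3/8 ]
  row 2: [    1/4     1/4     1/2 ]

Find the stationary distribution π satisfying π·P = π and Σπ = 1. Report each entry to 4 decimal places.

π = [0.2500, 0.2500, 0.5000]

Balance equations π_j = Σ_i π_i·P[i][j]:
  π_0 = 1/4·π_0 + 1/4·π_1 + 1/4·π_2
  π_1 = 1/8·π_0 + 3/8·π_1 + 1/4·π_2
  normalize: π_0 + π_1 + π_2 = 1
Solving the linear system gives exactly π = [1/4, 1/4, 1/2].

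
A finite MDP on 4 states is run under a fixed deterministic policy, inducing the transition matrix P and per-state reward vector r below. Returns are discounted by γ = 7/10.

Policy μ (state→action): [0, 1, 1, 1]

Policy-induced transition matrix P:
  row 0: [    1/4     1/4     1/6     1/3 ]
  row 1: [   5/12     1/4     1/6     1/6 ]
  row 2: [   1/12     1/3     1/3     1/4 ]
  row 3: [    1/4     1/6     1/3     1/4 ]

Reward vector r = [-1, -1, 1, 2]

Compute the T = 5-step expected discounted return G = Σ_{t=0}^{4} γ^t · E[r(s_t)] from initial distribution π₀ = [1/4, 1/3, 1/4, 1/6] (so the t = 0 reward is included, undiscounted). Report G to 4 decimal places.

t=0: π = [0.2500, 0.3333, 0.2500, 0.1667], E[r] = 0.0000, γ^t·E[r] = 0.000000, running G = 0.000000
t=1: π = [0.2639, 0.2569, 0.2361, 0.2431], E[r] = 0.2014, γ^t·E[r] = 0.140972, running G = 0.140972
t=2: π = [0.2535, 0.2494, 0.2465, 0.2506], E[r] = 0.2448, γ^t·E[r] = 0.119948, running G = 0.260920
t=3: π = [0.2505, 0.2497, 0.2495, 0.2503], E[r] = 0.2500, γ^t·E[r] = 0.085767, running G = 0.346687
t=4: π = [0.2500, 0.2499, 0.2500, 0.2501], E[r] = 0.2502, γ^t·E[r] = 0.060063, running G = 0.406749

G = 0.4067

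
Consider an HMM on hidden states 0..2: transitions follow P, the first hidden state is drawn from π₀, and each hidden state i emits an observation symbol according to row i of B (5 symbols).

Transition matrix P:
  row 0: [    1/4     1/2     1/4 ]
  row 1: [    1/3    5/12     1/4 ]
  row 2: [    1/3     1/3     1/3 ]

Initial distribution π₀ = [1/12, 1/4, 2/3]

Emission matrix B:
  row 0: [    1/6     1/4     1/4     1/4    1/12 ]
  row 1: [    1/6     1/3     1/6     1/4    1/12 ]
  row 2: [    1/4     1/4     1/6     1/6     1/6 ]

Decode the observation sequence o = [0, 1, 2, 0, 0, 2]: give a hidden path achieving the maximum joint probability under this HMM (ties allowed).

path = [2, 1, 0, 1, 1, 0]

t=0: δ = [1.389e-02, 4.167e-02, 1.667e-01]  (obs o_0=0)
t=1: δ = [1.389e-02, 1.852e-02, 1.389e-02]  ψ = [2, 2, 2]  (obs o_1=1)
t=2: δ = [1.543e-03, 1.286e-03, 7.716e-04]  ψ = [1, 1, 1]  (obs o_2=2)
t=3: δ = [7.144e-05, 1.286e-04, 9.645e-05]  ψ = [1, 0, 0]  (obs o_3=0)
t=4: δ = [7.144e-06, 8.931e-06, 8.038e-06]  ψ = [1, 1, 1]  (obs o_4=0)
t=5: δ = [7.442e-07, 6.202e-07, 4.465e-07]  ψ = [1, 1, 2]  (obs o_5=2)
backtrack: best end state = 0; path = [2, 1, 0, 1, 1, 0]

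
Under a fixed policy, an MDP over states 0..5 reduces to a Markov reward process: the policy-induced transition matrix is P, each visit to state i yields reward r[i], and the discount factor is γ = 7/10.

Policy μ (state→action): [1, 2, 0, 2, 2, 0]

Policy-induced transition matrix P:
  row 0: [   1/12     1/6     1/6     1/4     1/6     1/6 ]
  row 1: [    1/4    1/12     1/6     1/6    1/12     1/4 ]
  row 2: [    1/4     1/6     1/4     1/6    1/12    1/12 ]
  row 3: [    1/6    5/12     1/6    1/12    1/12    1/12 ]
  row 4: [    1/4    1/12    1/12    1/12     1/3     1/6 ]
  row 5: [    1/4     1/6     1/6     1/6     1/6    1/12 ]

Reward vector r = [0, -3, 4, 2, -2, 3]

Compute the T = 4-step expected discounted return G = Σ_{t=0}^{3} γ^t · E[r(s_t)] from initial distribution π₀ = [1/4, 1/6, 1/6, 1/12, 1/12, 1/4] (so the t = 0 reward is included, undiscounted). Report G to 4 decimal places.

G = 1.8597

t=0: π = [0.2500, 0.1667, 0.1667, 0.0833, 0.0833, 0.2500], E[r] = 0.9167, γ^t·E[r] = 0.916667, running G = 0.916667
t=1: π = [0.2014, 0.1667, 0.1736, 0.1736, 0.1458, 0.1389], E[r] = 0.6667, γ^t·E[r] = 0.466667, running G = 1.383333
t=2: π = [0.2020, 0.1840, 0.1690, 0.1568, 0.1481, 0.1400], E[r] = 0.5613, γ^t·E[r] = 0.275058, running G = 1.658391
t=3: π = [0.2033, 0.1782, 0.1684, 0.1581, 0.1489, 0.1432], E[r] = 0.5870, γ^t·E[r] = 0.201340, running G = 1.859732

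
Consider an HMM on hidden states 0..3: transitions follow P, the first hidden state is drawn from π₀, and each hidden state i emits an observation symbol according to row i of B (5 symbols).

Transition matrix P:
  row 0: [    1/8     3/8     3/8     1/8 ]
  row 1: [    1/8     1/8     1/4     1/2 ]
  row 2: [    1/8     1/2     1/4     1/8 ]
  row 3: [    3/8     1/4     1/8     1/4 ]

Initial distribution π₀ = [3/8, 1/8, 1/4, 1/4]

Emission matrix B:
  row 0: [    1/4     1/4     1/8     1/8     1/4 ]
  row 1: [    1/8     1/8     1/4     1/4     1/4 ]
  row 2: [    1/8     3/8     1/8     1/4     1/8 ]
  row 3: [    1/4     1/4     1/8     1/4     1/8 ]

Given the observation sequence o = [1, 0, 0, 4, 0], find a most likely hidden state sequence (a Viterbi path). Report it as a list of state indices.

t=0: δ = [9.375e-02, 1.562e-02, 9.375e-02, 6.250e-02]  (obs o_0=1)
t=1: δ = [5.859e-03, 5.859e-03, 4.395e-03, 3.906e-03]  ψ = [3, 2, 0, 3]  (obs o_1=0)
t=2: δ = [3.662e-04, 2.747e-04, 2.747e-04, 7.324e-04]  ψ = [3, 0, 0, 1]  (obs o_2=0)
t=3: δ = [6.866e-05, 4.578e-05, 1.717e-05, 2.289e-05]  ψ = [3, 3, 0, 3]  (obs o_3=4)
t=4: δ = [2.146e-06, 3.219e-06, 3.219e-06, 5.722e-06]  ψ = [0, 0, 0, 1]  (obs o_4=0)
backtrack: best end state = 3; path = [2, 1, 3, 1, 3]

path = [2, 1, 3, 1, 3]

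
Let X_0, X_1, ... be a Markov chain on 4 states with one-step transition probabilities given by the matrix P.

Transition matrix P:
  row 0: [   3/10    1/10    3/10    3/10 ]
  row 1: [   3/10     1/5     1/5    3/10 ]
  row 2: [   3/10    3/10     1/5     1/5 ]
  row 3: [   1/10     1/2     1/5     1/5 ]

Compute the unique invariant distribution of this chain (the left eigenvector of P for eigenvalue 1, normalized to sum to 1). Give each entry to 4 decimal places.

Balance equations π_j = Σ_i π_i·P[i][j]:
  π_0 = 3/10·π_0 + 3/10·π_1 + 3/10·π_2 + 1/10·π_3
  π_1 = 1/10·π_0 + 1/5·π_1 + 3/10·π_2 + 1/2·π_3
  π_2 = 3/10·π_0 + 1/5·π_1 + 1/5·π_2 + 1/5·π_3
  normalize: π_0 + π_1 + π_2 + π_3 = 1
Solving the linear system gives exactly π = [137/549, 50/183, 247/1098, 277/1098].

π = [0.2495, 0.2732, 0.2250, 0.2523]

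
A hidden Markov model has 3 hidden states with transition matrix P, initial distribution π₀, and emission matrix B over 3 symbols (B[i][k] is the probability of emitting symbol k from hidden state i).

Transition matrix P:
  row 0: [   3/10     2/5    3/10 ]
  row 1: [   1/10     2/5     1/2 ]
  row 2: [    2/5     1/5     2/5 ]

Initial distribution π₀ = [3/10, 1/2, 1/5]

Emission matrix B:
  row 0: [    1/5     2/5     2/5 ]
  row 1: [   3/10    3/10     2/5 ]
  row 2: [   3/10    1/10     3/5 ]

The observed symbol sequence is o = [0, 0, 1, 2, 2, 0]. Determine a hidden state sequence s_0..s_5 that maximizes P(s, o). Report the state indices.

path = [1, 2, 0, 1, 2, 2]

t=0: δ = [6.000e-02, 1.500e-01, 6.000e-02]  (obs o_0=0)
t=1: δ = [4.800e-03, 1.800e-02, 2.250e-02]  ψ = [2, 1, 1]  (obs o_1=0)
t=2: δ = [3.600e-03, 2.160e-03, 9.000e-04]  ψ = [2, 1, 1]  (obs o_2=1)
t=3: δ = [4.320e-04, 5.760e-04, 6.480e-04]  ψ = [0, 0, 0]  (obs o_3=2)
t=4: δ = [1.037e-04, 9.216e-05, 1.728e-04]  ψ = [2, 1, 1]  (obs o_4=2)
t=5: δ = [1.382e-05, 1.244e-05, 2.074e-05]  ψ = [2, 0, 2]  (obs o_5=0)
backtrack: best end state = 2; path = [1, 2, 0, 1, 2, 2]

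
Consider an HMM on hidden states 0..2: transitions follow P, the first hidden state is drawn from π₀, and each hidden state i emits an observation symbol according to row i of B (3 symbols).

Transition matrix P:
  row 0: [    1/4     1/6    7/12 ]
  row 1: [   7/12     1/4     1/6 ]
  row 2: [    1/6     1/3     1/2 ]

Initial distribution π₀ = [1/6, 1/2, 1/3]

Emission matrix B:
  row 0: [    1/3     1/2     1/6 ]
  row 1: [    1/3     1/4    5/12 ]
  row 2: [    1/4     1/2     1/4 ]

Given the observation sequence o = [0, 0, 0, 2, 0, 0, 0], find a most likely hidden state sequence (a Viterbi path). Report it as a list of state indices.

t=0: δ = [5.556e-02, 1.667e-01, 8.333e-02]  (obs o_0=0)
t=1: δ = [3.241e-02, 1.389e-02, 1.042e-02]  ψ = [1, 1, 2]  (obs o_1=0)
t=2: δ = [2.701e-03, 1.800e-03, 4.726e-03]  ψ = [0, 0, 0]  (obs o_2=0)
t=3: δ = [1.750e-04, 6.564e-04, 5.908e-04]  ψ = [1, 2, 2]  (obs o_3=2)
t=4: δ = [1.276e-04, 6.564e-05, 7.385e-05]  ψ = [1, 2, 2]  (obs o_4=0)
t=5: δ = [1.276e-05, 8.205e-06, 1.861e-05]  ψ = [1, 2, 0]  (obs o_5=0)
t=6: δ = [1.595e-06, 2.068e-06, 2.327e-06]  ψ = [1, 2, 2]  (obs o_6=0)
backtrack: best end state = 2; path = [1, 0, 2, 1, 0, 2, 2]

path = [1, 0, 2, 1, 0, 2, 2]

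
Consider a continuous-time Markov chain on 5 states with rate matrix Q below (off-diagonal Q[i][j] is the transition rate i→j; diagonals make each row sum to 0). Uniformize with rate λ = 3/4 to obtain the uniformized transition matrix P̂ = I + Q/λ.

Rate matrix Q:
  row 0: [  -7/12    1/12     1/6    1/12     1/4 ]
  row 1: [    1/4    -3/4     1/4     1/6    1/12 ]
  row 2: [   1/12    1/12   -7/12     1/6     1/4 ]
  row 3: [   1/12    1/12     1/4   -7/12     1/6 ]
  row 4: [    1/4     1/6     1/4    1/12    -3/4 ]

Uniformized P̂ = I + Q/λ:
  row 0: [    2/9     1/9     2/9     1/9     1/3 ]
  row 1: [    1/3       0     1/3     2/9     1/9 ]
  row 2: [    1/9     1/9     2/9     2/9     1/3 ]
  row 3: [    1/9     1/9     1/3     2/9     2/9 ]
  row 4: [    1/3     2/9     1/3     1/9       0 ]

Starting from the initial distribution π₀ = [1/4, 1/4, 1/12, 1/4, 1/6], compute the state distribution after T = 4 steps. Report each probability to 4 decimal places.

π = [0.2088, 0.1210, 0.2788, 0.1753, 0.2162]

t=0: π = [0.2500, 0.2500, 0.0833, 0.2500, 0.1667]
t=1: π = [0.2315, 0.1019, 0.2963, 0.1759, 0.1944]
t=2: π = [0.2027, 0.1214, 0.2747, 0.1749, 0.2263]
t=3: π = [0.2109, 0.1228, 0.2803, 0.1746, 0.2115]
t=4: π = [0.2088, 0.1210, 0.2788, 0.1753, 0.2162]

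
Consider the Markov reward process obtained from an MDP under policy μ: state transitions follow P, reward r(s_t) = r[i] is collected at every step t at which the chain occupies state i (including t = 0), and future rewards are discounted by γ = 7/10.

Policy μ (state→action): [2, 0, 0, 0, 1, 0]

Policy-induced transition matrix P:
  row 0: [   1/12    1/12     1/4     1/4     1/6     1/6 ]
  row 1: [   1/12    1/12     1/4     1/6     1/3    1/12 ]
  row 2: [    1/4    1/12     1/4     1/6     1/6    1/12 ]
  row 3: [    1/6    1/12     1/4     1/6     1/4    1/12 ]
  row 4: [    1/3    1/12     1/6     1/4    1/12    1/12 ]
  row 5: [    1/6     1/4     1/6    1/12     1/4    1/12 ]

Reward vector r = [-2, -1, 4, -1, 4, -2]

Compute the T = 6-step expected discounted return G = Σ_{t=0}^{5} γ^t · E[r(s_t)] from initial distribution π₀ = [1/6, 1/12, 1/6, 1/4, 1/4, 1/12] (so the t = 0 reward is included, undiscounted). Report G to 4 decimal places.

t=0: π = [0.1667, 0.0833, 0.1667, 0.2500, 0.2500, 0.0833], E[r] = 0.8333, γ^t·E[r] = 0.833333, running G = 0.833333
t=1: π = [0.2014, 0.0972, 0.2222, 0.1944, 0.1875, 0.0972], E[r] = 0.7500, γ^t·E[r] = 0.525000, running G = 1.358333
t=2: π = [0.1916, 0.0995, 0.2263, 0.1910, 0.1916, 0.1001], E[r] = 0.7975, γ^t·E[r] = 0.390752, running G = 1.749086
t=3: π = [0.1932, 0.1000, 0.2257, 0.1902, 0.1916, 0.0993], E[r] = 0.7937, γ^t·E[r] = 0.272253, running G = 2.021339
t=4: π = [0.1930, 0.0999, 0.2258, 0.1905, 0.1915, 0.0994], E[r] = 0.7939, γ^t·E[r] = 0.190622, running G = 2.211961
t=5: π = [0.1930, 0.0999, 0.2258, 0.1904, 0.1915, 0.0994], E[r] = 0.7939, γ^t·E[r] = 0.133436, running G = 2.345397

G = 2.3454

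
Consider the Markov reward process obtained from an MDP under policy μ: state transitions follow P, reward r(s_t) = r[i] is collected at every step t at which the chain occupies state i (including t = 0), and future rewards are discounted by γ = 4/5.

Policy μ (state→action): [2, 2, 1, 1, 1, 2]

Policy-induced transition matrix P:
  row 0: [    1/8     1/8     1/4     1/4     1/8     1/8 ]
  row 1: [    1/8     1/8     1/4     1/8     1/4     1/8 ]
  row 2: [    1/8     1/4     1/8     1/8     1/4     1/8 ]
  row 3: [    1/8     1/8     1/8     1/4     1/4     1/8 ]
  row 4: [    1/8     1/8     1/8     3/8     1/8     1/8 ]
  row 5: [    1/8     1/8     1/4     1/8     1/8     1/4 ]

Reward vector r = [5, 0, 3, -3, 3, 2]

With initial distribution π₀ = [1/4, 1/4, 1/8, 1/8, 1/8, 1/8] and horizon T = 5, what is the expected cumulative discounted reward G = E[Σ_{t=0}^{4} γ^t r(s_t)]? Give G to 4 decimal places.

G = 5.1972

t=0: π = [0.2500, 0.2500, 0.1250, 0.1250, 0.1250, 0.1250], E[r] = 1.8750, γ^t·E[r] = 1.875000, running G = 1.875000
t=1: π = [0.1250, 0.1406, 0.2031, 0.2031, 0.1875, 0.1406], E[r] = 1.4688, γ^t·E[r] = 1.175000, running G = 3.050000
t=2: π = [0.1250, 0.1504, 0.1758, 0.2129, 0.1934, 0.1426], E[r] = 1.3789, γ^t·E[r] = 0.882500, running G = 3.932500
t=3: π = [0.1250, 0.1470, 0.1772, 0.2156, 0.1924, 0.1428], E[r] = 1.3728, γ^t·E[r] = 0.702875, running G = 4.635375
t=4: π = [0.1250, 0.1472, 0.1768, 0.2157, 0.1925, 0.1429], E[r] = 1.3717, γ^t·E[r] = 0.561838, running G = 5.197213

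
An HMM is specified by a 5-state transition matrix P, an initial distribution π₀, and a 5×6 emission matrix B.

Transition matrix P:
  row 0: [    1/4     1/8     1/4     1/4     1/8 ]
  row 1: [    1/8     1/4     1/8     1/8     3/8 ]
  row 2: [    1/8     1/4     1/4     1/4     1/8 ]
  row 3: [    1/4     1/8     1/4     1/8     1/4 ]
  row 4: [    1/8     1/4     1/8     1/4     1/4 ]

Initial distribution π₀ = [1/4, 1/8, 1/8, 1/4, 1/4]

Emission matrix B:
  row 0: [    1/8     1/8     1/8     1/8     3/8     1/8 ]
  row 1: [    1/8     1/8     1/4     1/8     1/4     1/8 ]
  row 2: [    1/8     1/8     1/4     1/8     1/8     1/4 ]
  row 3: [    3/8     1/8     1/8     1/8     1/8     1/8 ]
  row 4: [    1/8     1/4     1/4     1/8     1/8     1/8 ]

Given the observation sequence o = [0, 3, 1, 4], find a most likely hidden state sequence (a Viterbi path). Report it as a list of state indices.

t=0: δ = [3.125e-02, 1.562e-02, 1.562e-02, 9.375e-02, 3.125e-02]  (obs o_0=0)
t=1: δ = [2.930e-03, 1.465e-03, 2.930e-03, 1.465e-03, 2.930e-03]  ψ = [3, 3, 3, 3, 3]  (obs o_1=3)
t=2: δ = [9.155e-05, 9.155e-05, 9.155e-05, 9.155e-05, 1.831e-04]  ψ = [0, 2, 0, 0, 4]  (obs o_2=1)
t=3: δ = [8.583e-06, 1.144e-05, 2.861e-06, 5.722e-06, 5.722e-06]  ψ = [0, 4, 0, 4, 4]  (obs o_3=4)
backtrack: best end state = 1; path = [3, 4, 4, 1]

path = [3, 4, 4, 1]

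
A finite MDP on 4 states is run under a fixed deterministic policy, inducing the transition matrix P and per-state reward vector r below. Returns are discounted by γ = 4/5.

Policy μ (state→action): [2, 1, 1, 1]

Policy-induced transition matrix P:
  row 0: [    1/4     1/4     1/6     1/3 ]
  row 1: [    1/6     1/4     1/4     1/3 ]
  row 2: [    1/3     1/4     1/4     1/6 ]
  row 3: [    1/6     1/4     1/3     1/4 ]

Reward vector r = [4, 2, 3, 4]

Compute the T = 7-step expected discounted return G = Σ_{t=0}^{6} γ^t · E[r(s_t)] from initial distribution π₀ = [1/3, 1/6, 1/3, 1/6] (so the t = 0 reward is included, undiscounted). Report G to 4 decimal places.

t=0: π = [0.3333, 0.1667, 0.3333, 0.1667], E[r] = 3.3333, γ^t·E[r] = 3.333333, running G = 3.333333
t=1: π = [0.2500, 0.2500, 0.2361, 0.2639], E[r] = 3.2639, γ^t·E[r] = 2.611111, running G = 5.944444
t=2: π = [0.2269, 0.2500, 0.2512, 0.2720], E[r] = 3.2488, γ^t·E[r] = 2.079259, running G = 8.023704
t=3: π = [0.2274, 0.2500, 0.2538, 0.2688], E[r] = 3.2462, γ^t·E[r] = 1.662074, running G = 9.685778
t=4: π = [0.2279, 0.2500, 0.2534, 0.2686], E[r] = 3.2466, γ^t·E[r] = 1.329788, running G = 11.015565
t=5: π = [0.2279, 0.2500, 0.2534, 0.2687], E[r] = 3.2466, γ^t·E[r] = 1.063848, running G = 12.079413
t=6: π = [0.2279, 0.2500, 0.2534, 0.2687], E[r] = 3.2466, γ^t·E[r] = 0.851077, running G = 12.930490

G = 12.9305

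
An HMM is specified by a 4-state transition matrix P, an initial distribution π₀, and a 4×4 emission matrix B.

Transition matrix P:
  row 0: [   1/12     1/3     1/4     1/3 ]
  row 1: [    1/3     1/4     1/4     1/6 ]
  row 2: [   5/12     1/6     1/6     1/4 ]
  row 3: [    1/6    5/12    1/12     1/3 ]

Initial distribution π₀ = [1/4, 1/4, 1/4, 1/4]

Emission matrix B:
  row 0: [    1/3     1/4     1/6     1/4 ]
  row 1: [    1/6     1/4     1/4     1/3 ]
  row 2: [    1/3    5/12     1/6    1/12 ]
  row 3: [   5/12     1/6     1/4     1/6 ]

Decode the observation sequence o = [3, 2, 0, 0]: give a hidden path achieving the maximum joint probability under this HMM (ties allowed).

t=0: δ = [6.250e-02, 8.333e-02, 2.083e-02, 4.167e-02]  (obs o_0=3)
t=1: δ = [4.630e-03, 5.208e-03, 3.472e-03, 5.208e-03]  ψ = [1, 0, 1, 0]  (obs o_1=2)
t=2: δ = [5.787e-04, 3.617e-04, 4.340e-04, 7.234e-04]  ψ = [1, 3, 1, 3]  (obs o_2=0)
t=3: δ = [6.028e-05, 5.023e-05, 4.823e-05, 1.005e-04]  ψ = [2, 3, 0, 3]  (obs o_3=0)
backtrack: best end state = 3; path = [0, 3, 3, 3]

path = [0, 3, 3, 3]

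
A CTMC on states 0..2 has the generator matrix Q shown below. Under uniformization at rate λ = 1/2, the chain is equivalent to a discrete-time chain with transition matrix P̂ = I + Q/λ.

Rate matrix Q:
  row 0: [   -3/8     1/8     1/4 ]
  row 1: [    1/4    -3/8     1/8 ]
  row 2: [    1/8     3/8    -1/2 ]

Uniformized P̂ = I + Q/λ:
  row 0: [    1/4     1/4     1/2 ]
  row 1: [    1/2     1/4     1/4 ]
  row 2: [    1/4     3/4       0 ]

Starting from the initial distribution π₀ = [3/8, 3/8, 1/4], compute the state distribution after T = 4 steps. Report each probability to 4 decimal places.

t=0: π = [0.3750, 0.3750, 0.2500]
t=1: π = [0.3438, 0.3750, 0.2813]
t=2: π = [0.3438, 0.3906, 0.2656]
t=3: π = [0.3477, 0.3828, 0.2695]
t=4: π = [0.3457, 0.3848, 0.2695]

π = [0.3457, 0.3848, 0.2695]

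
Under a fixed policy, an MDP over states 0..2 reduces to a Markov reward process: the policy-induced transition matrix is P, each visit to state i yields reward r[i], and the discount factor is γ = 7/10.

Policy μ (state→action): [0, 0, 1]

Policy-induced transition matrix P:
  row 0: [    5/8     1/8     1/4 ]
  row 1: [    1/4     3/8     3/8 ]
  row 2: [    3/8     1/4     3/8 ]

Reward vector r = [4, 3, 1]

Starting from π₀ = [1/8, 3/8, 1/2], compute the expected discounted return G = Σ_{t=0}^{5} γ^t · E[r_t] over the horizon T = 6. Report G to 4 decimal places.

t=0: π = [0.1250, 0.3750, 0.5000], E[r] = 2.1250, γ^t·E[r] = 2.125000, running G = 2.125000
t=1: π = [0.3594, 0.2813, 0.3594], E[r] = 2.6406, γ^t·E[r] = 1.848438, running G = 3.973438
t=2: π = [0.4297, 0.2402, 0.3301], E[r] = 2.7695, γ^t·E[r] = 1.357070, running G = 5.330508
t=3: π = [0.4524, 0.2263, 0.3213], E[r] = 2.8098, γ^t·E[r] = 0.963766, running G = 6.294274
t=4: π = [0.4598, 0.2217, 0.3185], E[r] = 2.8229, γ^t·E[r] = 0.677780, running G = 6.972054
t=5: π = [0.4622, 0.2202, 0.3175], E[r] = 2.8272, γ^t·E[r] = 0.475165, running G = 7.447219

G = 7.4472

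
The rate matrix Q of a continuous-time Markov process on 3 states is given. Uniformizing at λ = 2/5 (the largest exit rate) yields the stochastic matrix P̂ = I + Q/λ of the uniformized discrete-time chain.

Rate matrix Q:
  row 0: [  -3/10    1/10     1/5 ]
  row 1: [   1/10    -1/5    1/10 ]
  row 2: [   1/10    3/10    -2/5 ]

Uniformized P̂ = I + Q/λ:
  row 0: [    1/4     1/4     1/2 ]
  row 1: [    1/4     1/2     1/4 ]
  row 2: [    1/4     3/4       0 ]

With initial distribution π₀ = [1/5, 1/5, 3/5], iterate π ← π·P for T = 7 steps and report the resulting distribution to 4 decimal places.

t=0: π = [0.2000, 0.2000, 0.6000]
t=1: π = [0.2500, 0.6000, 0.1500]
t=2: π = [0.2500, 0.4750, 0.2750]
t=3: π = [0.2500, 0.5063, 0.2438]
t=4: π = [0.2500, 0.4984, 0.2516]
t=5: π = [0.2500, 0.5004, 0.2496]
t=6: π = [0.2500, 0.4999, 0.2501]
t=7: π = [0.2500, 0.5000, 0.2500]

π = [0.2500, 0.5000, 0.2500]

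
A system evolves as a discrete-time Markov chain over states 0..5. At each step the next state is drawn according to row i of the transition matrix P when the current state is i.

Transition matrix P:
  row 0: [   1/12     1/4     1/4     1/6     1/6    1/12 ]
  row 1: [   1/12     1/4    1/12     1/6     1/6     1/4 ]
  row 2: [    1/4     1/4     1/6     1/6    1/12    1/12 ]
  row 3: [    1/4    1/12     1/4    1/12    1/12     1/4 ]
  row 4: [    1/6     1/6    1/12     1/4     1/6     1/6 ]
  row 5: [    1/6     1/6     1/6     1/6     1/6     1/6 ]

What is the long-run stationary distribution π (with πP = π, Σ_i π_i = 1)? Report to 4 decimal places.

Balance equations π_j = Σ_i π_i·P[i][j]:
  π_0 = 1/12·π_0 + 1/12·π_1 + 1/4·π_2 + 1/4·π_3 + 1/6·π_4 + 1/6·π_5
  π_1 = 1/4·π_0 + 1/4·π_1 + 1/4·π_2 + 1/12·π_3 + 1/6·π_4 + 1/6·π_5
  π_2 = 1/4·π_0 + 1/12·π_1 + 1/6·π_2 + 1/4·π_3 + 1/12·π_4 + 1/6·π_5
  π_3 = 1/6·π_0 + 1/6·π_1 + 1/6·π_2 + 1/12·π_3 + 1/4·π_4 + 1/6·π_5
  π_4 = 1/6·π_0 + 1/6·π_1 + 1/12·π_2 + 1/12·π_3 + 1/6·π_4 + 1/6·π_5
  normalize: π_0 + π_1 + π_2 + π_3 + π_4 + π_5 = 1
Solving the linear system gives exactly π = [11088/67555, 2660/13511, 11218/67555, 11116/67555, 9398/67555, 2287/13511].

π = [0.1641, 0.1969, 0.1661, 0.1645, 0.1391, 0.1693]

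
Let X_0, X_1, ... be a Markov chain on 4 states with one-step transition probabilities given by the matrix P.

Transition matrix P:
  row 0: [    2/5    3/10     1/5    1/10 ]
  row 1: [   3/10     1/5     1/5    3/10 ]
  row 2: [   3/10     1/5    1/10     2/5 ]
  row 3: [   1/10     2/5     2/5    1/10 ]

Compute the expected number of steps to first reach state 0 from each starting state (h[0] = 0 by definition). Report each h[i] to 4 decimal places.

First-step conditioning: h[0] = 0; for i ≠ 0, h[i] = 1 + Σ_k P[i][k]·h[k].
  h[1] = 1 + 1/5·h[1] + 1/5·h[2] + 3/10·h[3]
  h[2] = 1 + 1/5·h[1] + 1/10·h[2] + 2/5·h[3]
  h[3] = 1 + 2/5·h[1] + 2/5·h[2] + 1/10·h[3]
Solving the 3×3 linear system over states ≠ 0 gives exactly h = [0, 65/16, 33/8, 19/4] (h[0] = 0 is the target).

h = [0.0000, 4.0625, 4.1250, 4.7500]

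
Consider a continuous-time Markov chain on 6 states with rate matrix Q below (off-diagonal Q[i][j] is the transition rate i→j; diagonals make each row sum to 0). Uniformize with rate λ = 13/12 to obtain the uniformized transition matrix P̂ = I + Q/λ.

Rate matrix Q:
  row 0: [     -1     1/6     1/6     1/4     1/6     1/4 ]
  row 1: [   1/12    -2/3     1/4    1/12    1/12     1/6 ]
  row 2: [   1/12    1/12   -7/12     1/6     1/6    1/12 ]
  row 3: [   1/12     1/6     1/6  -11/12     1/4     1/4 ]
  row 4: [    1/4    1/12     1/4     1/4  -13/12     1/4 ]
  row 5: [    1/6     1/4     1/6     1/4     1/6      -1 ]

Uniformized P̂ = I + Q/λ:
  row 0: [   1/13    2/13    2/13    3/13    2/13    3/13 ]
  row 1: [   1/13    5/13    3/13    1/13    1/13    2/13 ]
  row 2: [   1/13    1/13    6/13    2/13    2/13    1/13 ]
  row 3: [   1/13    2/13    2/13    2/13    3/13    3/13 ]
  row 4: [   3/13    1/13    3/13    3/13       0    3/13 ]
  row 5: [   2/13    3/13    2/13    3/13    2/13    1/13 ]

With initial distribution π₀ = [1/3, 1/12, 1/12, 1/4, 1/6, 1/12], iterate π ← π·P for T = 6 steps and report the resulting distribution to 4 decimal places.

π = [0.1092, 0.1766, 0.2565, 0.1707, 0.1329, 0.1540]

t=0: π = [0.3333, 0.0833, 0.0833, 0.2500, 0.1667, 0.0833]
t=1: π = [0.1090, 0.1603, 0.1987, 0.1923, 0.1410, 0.1987]
t=2: π = [0.1139, 0.1800, 0.2382, 0.1760, 0.1346, 0.1573]
t=3: π = [0.1097, 0.1788, 0.2513, 0.1712, 0.1328, 0.1561]
t=4: π = [0.1094, 0.1776, 0.2551, 0.1708, 0.1328, 0.1543]
t=5: π = [0.1092, 0.1769, 0.2562, 0.1707, 0.1329, 0.1541]
t=6: π = [0.1092, 0.1766, 0.2565, 0.1707, 0.1329, 0.1540]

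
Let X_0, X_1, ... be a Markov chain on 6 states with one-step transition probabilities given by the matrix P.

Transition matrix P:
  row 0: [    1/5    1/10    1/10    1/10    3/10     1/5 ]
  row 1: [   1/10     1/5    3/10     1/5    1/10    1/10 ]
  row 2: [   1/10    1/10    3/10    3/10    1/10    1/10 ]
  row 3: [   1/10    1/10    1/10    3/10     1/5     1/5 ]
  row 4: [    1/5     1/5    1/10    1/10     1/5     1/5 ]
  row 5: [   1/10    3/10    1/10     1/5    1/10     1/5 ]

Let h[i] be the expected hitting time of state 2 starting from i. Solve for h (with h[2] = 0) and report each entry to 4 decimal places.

h = [7.4282, 5.8433, 0.0000, 7.4462, 7.2841, 7.1418]

First-step conditioning: h[2] = 0; for i ≠ 2, h[i] = 1 + Σ_k P[i][k]·h[k].
  h[0] = 1 + 1/5·h[0] + 1/10·h[1] + 1/10·h[3] + 3/10·h[4] + 1/5·h[5]
  h[1] = 1 + 1/10·h[0] + 1/5·h[1] + 1/5·h[3] + 1/10·h[4] + 1/10·h[5]
  h[3] = 1 + 1/10·h[0] + 1/10·h[1] + 3/10·h[3] + 1/5·h[4] + 1/5·h[5]
  h[4] = 1 + 1/5·h[0] + 1/5·h[1] + 1/10·h[3] + 1/5·h[4] + 1/5·h[5]
  h[5] = 1 + 1/10·h[0] + 3/10·h[1] + 1/5·h[3] + 1/10·h[4] + 1/5·h[5]
Solving the 5×5 linear system over states ≠ 2 gives exactly h = [16498/2221, 12978/2221, 0, 16538/2221, 16178/2221, 15862/2221] (h[2] = 0 is the target).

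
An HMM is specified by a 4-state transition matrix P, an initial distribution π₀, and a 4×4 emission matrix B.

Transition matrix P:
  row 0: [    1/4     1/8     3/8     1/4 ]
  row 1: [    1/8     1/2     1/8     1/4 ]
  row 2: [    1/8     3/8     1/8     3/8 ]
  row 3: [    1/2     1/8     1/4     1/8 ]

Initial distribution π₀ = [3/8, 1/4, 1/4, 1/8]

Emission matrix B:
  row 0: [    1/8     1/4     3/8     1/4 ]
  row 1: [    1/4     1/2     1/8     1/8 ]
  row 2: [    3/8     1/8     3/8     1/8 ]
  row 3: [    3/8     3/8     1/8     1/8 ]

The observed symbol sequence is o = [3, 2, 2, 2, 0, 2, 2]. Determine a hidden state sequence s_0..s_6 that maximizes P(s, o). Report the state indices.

path = [0, 0, 0, 2, 3, 0, 2]

t=0: δ = [9.375e-02, 3.125e-02, 3.125e-02, 1.562e-02]  (obs o_0=3)
t=1: δ = [8.789e-03, 1.953e-03, 1.318e-02, 2.930e-03]  ψ = [0, 1, 0, 0]  (obs o_1=2)
t=2: δ = [8.240e-04, 6.180e-04, 1.236e-03, 6.180e-04]  ψ = [0, 2, 0, 2]  (obs o_2=2)
t=3: δ = [1.159e-04, 5.794e-05, 1.159e-04, 5.794e-05]  ψ = [3, 2, 0, 2]  (obs o_3=2)
t=4: δ = [3.621e-06, 1.086e-05, 1.629e-05, 1.629e-05]  ψ = [0, 2, 0, 2]  (obs o_4=0)
t=5: δ = [3.055e-06, 7.638e-07, 1.528e-06, 7.638e-07]  ψ = [3, 2, 3, 2]  (obs o_5=2)
t=6: δ = [2.864e-07, 7.161e-08, 4.296e-07, 9.548e-08]  ψ = [0, 2, 0, 0]  (obs o_6=2)
backtrack: best end state = 2; path = [0, 0, 0, 2, 3, 0, 2]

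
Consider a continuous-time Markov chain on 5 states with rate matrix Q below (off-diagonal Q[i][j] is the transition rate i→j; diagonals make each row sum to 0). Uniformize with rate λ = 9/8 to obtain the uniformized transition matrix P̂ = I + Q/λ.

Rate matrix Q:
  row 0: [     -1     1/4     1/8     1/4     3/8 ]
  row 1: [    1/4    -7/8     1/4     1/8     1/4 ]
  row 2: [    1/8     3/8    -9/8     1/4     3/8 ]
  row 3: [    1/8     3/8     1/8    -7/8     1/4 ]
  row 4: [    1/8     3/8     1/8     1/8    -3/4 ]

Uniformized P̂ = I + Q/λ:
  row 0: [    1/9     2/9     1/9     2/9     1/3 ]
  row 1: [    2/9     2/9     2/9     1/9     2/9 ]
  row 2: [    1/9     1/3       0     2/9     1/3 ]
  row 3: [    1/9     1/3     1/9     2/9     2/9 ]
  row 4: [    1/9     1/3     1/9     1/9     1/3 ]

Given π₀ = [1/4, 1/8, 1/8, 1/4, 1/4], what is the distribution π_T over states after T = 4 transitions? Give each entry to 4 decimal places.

t=0: π = [0.2500, 0.1250, 0.1250, 0.2500, 0.2500]
t=1: π = [0.1250, 0.2917, 0.1111, 0.1806, 0.2917]
t=2: π = [0.1435, 0.2870, 0.1312, 0.1574, 0.2809]
t=3: π = [0.1430, 0.2855, 0.1284, 0.1591, 0.2840]
t=4: π = [0.1428, 0.2857, 0.1286, 0.1590, 0.2839]

π = [0.1428, 0.2857, 0.1286, 0.1590, 0.2839]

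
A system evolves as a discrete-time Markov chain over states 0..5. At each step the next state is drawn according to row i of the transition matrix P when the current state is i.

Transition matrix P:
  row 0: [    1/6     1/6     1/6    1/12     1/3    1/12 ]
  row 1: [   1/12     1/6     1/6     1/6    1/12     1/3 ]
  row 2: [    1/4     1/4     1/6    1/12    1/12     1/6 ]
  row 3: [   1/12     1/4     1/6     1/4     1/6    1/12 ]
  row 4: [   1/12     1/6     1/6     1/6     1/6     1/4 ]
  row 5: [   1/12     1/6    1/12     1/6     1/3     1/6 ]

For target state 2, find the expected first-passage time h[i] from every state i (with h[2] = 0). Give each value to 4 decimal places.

First-step conditioning: h[2] = 0; for i ≠ 2, h[i] = 1 + Σ_k P[i][k]·h[k].
  h[0] = 1 + 1/6·h[0] + 1/6·h[1] + 1/12·h[3] + 1/3·h[4] + 1/12·h[5]
  h[1] = 1 + 1/12·h[0] + 1/6·h[1] + 1/6·h[3] + 1/12·h[4] + 1/3·h[5]
  h[3] = 1 + 1/12·h[0] + 1/4·h[1] + 1/4·h[3] + 1/6·h[4] + 1/12·h[5]
  h[4] = 1 + 1/12·h[0] + 1/6·h[1] + 1/6·h[3] + 1/6·h[4] + 1/4·h[5]
  h[5] = 1 + 1/12·h[0] + 1/6·h[1] + 1/6·h[3] + 1/3·h[4] + 1/6·h[5]
Solving the 5×5 linear system over states ≠ 2 gives exactly h = [223620/33901, 227964/33901, 0, 223476/33901, 226512/33901, 34848/4843] (h[2] = 0 is the target).

h = [6.5963, 6.7244, 0.0000, 6.5920, 6.6816, 7.1955]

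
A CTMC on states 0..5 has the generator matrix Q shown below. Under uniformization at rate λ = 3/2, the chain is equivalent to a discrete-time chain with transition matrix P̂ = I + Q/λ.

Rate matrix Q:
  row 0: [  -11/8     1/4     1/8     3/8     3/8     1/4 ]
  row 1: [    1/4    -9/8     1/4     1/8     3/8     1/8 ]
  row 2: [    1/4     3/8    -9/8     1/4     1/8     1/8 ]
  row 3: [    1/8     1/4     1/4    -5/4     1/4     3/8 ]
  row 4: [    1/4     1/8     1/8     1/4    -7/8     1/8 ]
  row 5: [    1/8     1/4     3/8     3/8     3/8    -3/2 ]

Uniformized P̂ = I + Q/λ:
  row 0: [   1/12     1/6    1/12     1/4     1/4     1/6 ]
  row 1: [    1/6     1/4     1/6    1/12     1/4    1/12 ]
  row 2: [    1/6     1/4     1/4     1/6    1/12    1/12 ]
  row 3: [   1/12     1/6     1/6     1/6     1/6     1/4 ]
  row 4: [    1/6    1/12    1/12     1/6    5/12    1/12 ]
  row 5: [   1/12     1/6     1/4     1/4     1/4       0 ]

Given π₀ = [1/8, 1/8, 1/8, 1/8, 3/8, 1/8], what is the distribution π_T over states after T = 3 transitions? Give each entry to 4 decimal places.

π = [0.1316, 0.1719, 0.1565, 0.1732, 0.2530, 0.1136]

t=0: π = [0.1250, 0.1250, 0.1250, 0.1250, 0.3750, 0.1250]
t=1: π = [0.1354, 0.1563, 0.1458, 0.1771, 0.2813, 0.1042]
t=2: π = [0.1319, 0.1684, 0.1528, 0.1736, 0.2578, 0.1155]
t=3: π = [0.1316, 0.1719, 0.1565, 0.1732, 0.2530, 0.1136]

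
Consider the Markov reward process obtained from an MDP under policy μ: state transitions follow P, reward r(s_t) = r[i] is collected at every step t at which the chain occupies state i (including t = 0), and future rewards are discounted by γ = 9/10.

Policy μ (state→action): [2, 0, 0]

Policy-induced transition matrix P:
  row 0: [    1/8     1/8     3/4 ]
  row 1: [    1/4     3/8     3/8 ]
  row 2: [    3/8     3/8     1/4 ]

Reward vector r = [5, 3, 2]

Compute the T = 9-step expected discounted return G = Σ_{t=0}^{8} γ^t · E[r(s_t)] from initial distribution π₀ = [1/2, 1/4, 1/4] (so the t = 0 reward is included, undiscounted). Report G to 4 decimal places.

t=0: π = [0.5000, 0.2500, 0.2500], E[r] = 3.7500, γ^t·E[r] = 3.750000, running G = 3.750000
t=1: π = [0.2188, 0.2500, 0.5313], E[r] = 2.9063, γ^t·E[r] = 2.615625, running G = 6.365625
t=2: π = [0.2891, 0.3203, 0.3906], E[r] = 3.1875, γ^t·E[r] = 2.581875, running G = 8.947500
t=3: π = [0.2627, 0.3027, 0.4346], E[r] = 3.0908, γ^t·E[r] = 2.253208, running G = 11.200708
t=4: π = [0.2715, 0.3093, 0.4192], E[r] = 3.1238, γ^t·E[r] = 2.049512, running G = 13.250220
t=5: π = [0.2685, 0.3071, 0.4244], E[r] = 3.1125, γ^t·E[r] = 1.837911, running G = 15.088131
t=6: π = [0.2695, 0.3079, 0.4226], E[r] = 3.1164, γ^t·E[r] = 1.656163, running G = 16.744294
t=7: π = [0.2691, 0.3076, 0.4232], E[r] = 3.1151, γ^t·E[r] = 1.489919, running G = 18.234213
t=8: π = [0.2693, 0.3077, 0.4230], E[r] = 3.1155, γ^t·E[r] = 1.341120, running G = 19.575333

G = 19.5753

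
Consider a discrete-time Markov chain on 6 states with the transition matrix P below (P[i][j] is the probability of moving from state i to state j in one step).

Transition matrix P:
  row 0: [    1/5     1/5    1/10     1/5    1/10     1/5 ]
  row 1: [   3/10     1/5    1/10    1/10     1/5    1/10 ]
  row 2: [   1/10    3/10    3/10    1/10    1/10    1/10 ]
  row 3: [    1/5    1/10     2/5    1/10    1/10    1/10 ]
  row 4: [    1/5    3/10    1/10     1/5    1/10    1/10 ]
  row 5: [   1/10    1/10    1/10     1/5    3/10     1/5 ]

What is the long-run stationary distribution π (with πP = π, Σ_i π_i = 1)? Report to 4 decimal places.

Balance equations π_j = Σ_i π_i·P[i][j]:
  π_0 = 1/5·π_0 + 3/10·π_1 + 1/10·π_2 + 1/5·π_3 + 1/5·π_4 + 1/10·π_5
  π_1 = 1/5·π_0 + 1/5·π_1 + 3/10·π_2 + 1/10·π_3 + 3/10·π_4 + 1/10·π_5
  π_2 = 1/10·π_0 + 1/10·π_1 + 3/10·π_2 + 2/5·π_3 + 1/10·π_4 + 1/10·π_5
  π_3 = 1/5·π_0 + 1/10·π_1 + 1/10·π_2 + 1/10·π_3 + 1/5·π_4 + 1/5·π_5
  π_4 = 1/10·π_0 + 1/5·π_1 + 1/10·π_2 + 1/10·π_3 + 1/10·π_4 + 3/10·π_5
  normalize: π_0 + π_1 + π_2 + π_3 + π_4 + π_5 = 1
Solving the linear system gives exactly π = [5720/30223, 18569/90669, 5442/30223, 13313/90669, 4440/30223, 11981/90669].

π = [0.1893, 0.2048, 0.1801, 0.1468, 0.1469, 0.1321]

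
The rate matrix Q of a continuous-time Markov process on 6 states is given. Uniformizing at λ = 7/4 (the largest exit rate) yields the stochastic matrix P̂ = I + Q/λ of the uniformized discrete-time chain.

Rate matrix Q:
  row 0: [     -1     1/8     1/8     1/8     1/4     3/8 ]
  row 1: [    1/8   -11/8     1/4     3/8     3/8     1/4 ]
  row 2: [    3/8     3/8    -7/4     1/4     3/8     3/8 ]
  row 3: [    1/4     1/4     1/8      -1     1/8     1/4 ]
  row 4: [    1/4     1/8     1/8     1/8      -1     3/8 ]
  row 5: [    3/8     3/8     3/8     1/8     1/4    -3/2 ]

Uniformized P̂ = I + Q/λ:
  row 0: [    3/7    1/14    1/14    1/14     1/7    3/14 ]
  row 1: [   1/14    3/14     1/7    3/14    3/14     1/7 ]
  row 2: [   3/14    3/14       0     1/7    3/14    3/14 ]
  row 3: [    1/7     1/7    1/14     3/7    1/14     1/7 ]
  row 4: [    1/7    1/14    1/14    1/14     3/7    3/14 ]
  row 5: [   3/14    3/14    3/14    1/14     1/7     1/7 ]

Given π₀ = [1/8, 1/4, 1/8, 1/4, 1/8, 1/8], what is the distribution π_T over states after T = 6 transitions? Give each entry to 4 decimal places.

t=0: π = [0.1250, 0.2500, 0.1250, 0.2500, 0.1250, 0.1250]
t=1: π = [0.1786, 0.1607, 0.0982, 0.2054, 0.1875, 0.1696]
t=2: π = [0.2015, 0.1473, 0.1001, 0.1747, 0.2003, 0.1760]
t=3: π = [0.2096, 0.1444, 0.0999, 0.1620, 0.2053, 0.1787]
t=4: π = [0.2123, 0.1434, 0.1001, 0.1571, 0.2074, 0.1796]
t=5: π = [0.2133, 0.1431, 0.1002, 0.1552, 0.2083, 0.1800]
t=6: π = [0.2136, 0.1430, 0.1002, 0.1544, 0.2087, 0.1801]

π = [0.2136, 0.1430, 0.1002, 0.1544, 0.2087, 0.1801]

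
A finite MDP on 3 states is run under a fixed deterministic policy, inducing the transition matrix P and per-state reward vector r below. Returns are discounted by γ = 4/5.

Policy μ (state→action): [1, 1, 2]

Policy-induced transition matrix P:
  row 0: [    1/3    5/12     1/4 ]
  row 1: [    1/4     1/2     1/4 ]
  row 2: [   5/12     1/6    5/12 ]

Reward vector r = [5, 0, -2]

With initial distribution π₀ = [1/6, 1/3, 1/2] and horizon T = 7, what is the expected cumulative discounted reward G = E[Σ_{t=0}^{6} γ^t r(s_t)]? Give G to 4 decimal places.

t=0: π = [0.1667, 0.3333, 0.5000], E[r] = -0.1667, γ^t·E[r] = -0.166667, running G = -0.166667
t=1: π = [0.3472, 0.3194, 0.3333], E[r] = 1.0694, γ^t·E[r] = 0.855556, running G = 0.688889
t=2: π = [0.3345, 0.3600, 0.3056], E[r] = 1.0613, γ^t·E[r] = 0.679259, running G = 1.368148
t=3: π = [0.3288, 0.3703, 0.3009], E[r] = 1.0421, γ^t·E[r] = 0.533580, running G = 1.901728
t=4: π = [0.3276, 0.3723, 0.3002], E[r] = 1.0375, γ^t·E[r] = 0.424945, running G = 2.326673
t=5: π = [0.3273, 0.3727, 0.3000], E[r] = 1.0366, γ^t·E[r] = 0.339659, running G = 2.666333
t=6: π = [0.3273, 0.3727, 0.3000], E[r] = 1.0364, γ^t·E[r] = 0.271685, running G = 2.938018

G = 2.9380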